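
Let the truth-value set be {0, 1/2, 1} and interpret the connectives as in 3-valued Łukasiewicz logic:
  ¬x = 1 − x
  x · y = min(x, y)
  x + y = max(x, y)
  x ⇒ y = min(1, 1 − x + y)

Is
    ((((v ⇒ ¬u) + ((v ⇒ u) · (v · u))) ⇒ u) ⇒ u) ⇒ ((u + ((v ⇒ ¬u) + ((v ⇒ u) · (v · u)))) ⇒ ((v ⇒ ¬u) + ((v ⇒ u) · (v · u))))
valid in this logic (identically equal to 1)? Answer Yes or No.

Counterexample: take u = 1, v = 1/2.
¬u = ¬1 = 0
v ⇒ ¬u = 1/2 ⇒ 0 = 1/2
v ⇒ u = 1/2 ⇒ 1 = 1
v · u = 1/2 · 1 = 1/2
(v ⇒ u) · (v · u) = 1 · 1/2 = 1/2
(v ⇒ ¬u) + ((v ⇒ u) · (v · u)) = 1/2 + 1/2 = 1/2
((v ⇒ ¬u) + ((v ⇒ u) · (v · u))) ⇒ u = 1/2 ⇒ 1 = 1
(((v ⇒ ¬u) + ((v ⇒ u) · (v · u))) ⇒ u) ⇒ u = 1 ⇒ 1 = 1
¬u = ¬1 = 0
v ⇒ ¬u = 1/2 ⇒ 0 = 1/2
v ⇒ u = 1/2 ⇒ 1 = 1
v · u = 1/2 · 1 = 1/2
(v ⇒ u) · (v · u) = 1 · 1/2 = 1/2
(v ⇒ ¬u) + ((v ⇒ u) · (v · u)) = 1/2 + 1/2 = 1/2
u + ((v ⇒ ¬u) + ((v ⇒ u) · (v · u))) = 1 + 1/2 = 1
¬u = ¬1 = 0
v ⇒ ¬u = 1/2 ⇒ 0 = 1/2
v ⇒ u = 1/2 ⇒ 1 = 1
v · u = 1/2 · 1 = 1/2
(v ⇒ u) · (v · u) = 1 · 1/2 = 1/2
(v ⇒ ¬u) + ((v ⇒ u) · (v · u)) = 1/2 + 1/2 = 1/2
(u + ((v ⇒ ¬u) + ((v ⇒ u) · (v · u)))) ⇒ ((v ⇒ ¬u) + ((v ⇒ u) · (v · u))) = 1 ⇒ 1/2 = 1/2
((((v ⇒ ¬u) + ((v ⇒ u) · (v · u))) ⇒ u) ⇒ u) ⇒ ((u + ((v ⇒ ¬u) + ((v ⇒ u) · (v · u)))) ⇒ ((v ⇒ ¬u) + ((v ⇒ u) · (v · u)))) = 1 ⇒ 1/2 = 1/2
This gives 1/2 ≠ 1.

No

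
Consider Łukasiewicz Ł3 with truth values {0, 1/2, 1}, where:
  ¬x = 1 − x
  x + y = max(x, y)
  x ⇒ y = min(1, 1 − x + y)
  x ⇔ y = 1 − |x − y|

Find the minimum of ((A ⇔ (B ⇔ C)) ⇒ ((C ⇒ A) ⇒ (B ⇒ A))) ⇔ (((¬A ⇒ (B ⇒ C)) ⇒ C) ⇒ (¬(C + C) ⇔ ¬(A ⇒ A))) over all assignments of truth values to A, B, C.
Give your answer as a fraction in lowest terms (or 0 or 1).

1/2

Take A = 0, B = 1/2, C = 0:
B ⇔ C = 1/2 ⇔ 0 = 1/2
A ⇔ (B ⇔ C) = 0 ⇔ 1/2 = 1/2
C ⇒ A = 0 ⇒ 0 = 1
B ⇒ A = 1/2 ⇒ 0 = 1/2
(C ⇒ A) ⇒ (B ⇒ A) = 1 ⇒ 1/2 = 1/2
(A ⇔ (B ⇔ C)) ⇒ ((C ⇒ A) ⇒ (B ⇒ A)) = 1/2 ⇒ 1/2 = 1
¬A = ¬0 = 1
B ⇒ C = 1/2 ⇒ 0 = 1/2
¬A ⇒ (B ⇒ C) = 1 ⇒ 1/2 = 1/2
(¬A ⇒ (B ⇒ C)) ⇒ C = 1/2 ⇒ 0 = 1/2
C + C = 0 + 0 = 0
¬(C + C) = ¬0 = 1
A ⇒ A = 0 ⇒ 0 = 1
¬(A ⇒ A) = ¬1 = 0
¬(C + C) ⇔ ¬(A ⇒ A) = 1 ⇔ 0 = 0
((¬A ⇒ (B ⇒ C)) ⇒ C) ⇒ (¬(C + C) ⇔ ¬(A ⇒ A)) = 1/2 ⇒ 0 = 1/2
((A ⇔ (B ⇔ C)) ⇒ ((C ⇒ A) ⇒ (B ⇒ A))) ⇔ (((¬A ⇒ (B ⇒ C)) ⇒ C) ⇒ (¬(C + C) ⇔ ¬(A ⇒ A))) = 1 ⇔ 1/2 = 1/2
No assignment yields a value below 1/2, so this is the minimum.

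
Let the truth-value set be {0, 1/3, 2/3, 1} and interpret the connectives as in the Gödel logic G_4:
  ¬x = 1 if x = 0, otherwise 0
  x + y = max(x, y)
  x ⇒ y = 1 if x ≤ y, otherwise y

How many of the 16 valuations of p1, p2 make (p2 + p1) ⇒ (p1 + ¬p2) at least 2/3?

p1 = 0, p2 = 0 ↦ 1  ≥
p1 = 0, p2 = 1/3 ↦ 0  <
p1 = 0, p2 = 2/3 ↦ 0  <
p1 = 0, p2 = 1 ↦ 0  <
p1 = 1/3, p2 = 0 ↦ 1  ≥
p1 = 1/3, p2 = 1/3 ↦ 1  ≥
p1 = 1/3, p2 = 2/3 ↦ 1/3  <
p1 = 1/3, p2 = 1 ↦ 1/3  <
p1 = 2/3, p2 = 0 ↦ 1  ≥
p1 = 2/3, p2 = 1/3 ↦ 1  ≥
p1 = 2/3, p2 = 2/3 ↦ 1  ≥
p1 = 2/3, p2 = 1 ↦ 2/3  ≥
p1 = 1, p2 = 0 ↦ 1  ≥
p1 = 1, p2 = 1/3 ↦ 1  ≥
p1 = 1, p2 = 2/3 ↦ 1  ≥
p1 = 1, p2 = 1 ↦ 1  ≥
So 11 of the 16 assignments meet the threshold.

11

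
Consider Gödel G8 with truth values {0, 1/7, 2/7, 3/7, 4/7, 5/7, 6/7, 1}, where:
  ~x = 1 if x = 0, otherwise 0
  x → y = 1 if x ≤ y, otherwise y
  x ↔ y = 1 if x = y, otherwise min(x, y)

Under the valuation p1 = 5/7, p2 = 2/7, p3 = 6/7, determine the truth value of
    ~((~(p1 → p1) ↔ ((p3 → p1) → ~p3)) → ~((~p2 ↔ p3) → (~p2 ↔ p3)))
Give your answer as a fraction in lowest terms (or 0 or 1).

1

p1 → p1 = 5/7 → 5/7 = 1
~(p1 → p1) = ~1 = 0
p3 → p1 = 6/7 → 5/7 = 5/7
~p3 = ~6/7 = 0
(p3 → p1) → ~p3 = 5/7 → 0 = 0
~(p1 → p1) ↔ ((p3 → p1) → ~p3) = 0 ↔ 0 = 1
~p2 = ~2/7 = 0
~p2 ↔ p3 = 0 ↔ 6/7 = 0
~p2 = ~2/7 = 0
~p2 ↔ p3 = 0 ↔ 6/7 = 0
(~p2 ↔ p3) → (~p2 ↔ p3) = 0 → 0 = 1
~((~p2 ↔ p3) → (~p2 ↔ p3)) = ~1 = 0
(~(p1 → p1) ↔ ((p3 → p1) → ~p3)) → ~((~p2 ↔ p3) → (~p2 ↔ p3)) = 1 → 0 = 0
~((~(p1 → p1) ↔ ((p3 → p1) → ~p3)) → ~((~p2 ↔ p3) → (~p2 ↔ p3))) = ~0 = 1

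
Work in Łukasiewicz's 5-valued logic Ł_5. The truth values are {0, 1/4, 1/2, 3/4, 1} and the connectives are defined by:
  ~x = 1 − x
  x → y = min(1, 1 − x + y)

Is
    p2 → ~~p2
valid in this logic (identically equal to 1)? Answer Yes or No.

p2 = 0 ↦ 1
p2 = 1/4 ↦ 1
p2 = 1/2 ↦ 1
p2 = 3/4 ↦ 1
p2 = 1 ↦ 1
Every assignment gives a value ≥ 1.

Yes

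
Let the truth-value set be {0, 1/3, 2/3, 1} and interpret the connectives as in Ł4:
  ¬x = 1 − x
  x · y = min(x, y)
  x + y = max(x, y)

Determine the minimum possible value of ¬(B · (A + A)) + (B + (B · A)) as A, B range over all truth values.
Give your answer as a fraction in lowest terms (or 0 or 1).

Take A = 1/3, B = 1/3:
A + A = 1/3 + 1/3 = 1/3
B · (A + A) = 1/3 · 1/3 = 1/3
¬(B · (A + A)) = ¬1/3 = 2/3
B · A = 1/3 · 1/3 = 1/3
B + (B · A) = 1/3 + 1/3 = 1/3
¬(B · (A + A)) + (B + (B · A)) = 2/3 + 1/3 = 2/3
No assignment yields a value below 2/3, so this is the minimum.

2/3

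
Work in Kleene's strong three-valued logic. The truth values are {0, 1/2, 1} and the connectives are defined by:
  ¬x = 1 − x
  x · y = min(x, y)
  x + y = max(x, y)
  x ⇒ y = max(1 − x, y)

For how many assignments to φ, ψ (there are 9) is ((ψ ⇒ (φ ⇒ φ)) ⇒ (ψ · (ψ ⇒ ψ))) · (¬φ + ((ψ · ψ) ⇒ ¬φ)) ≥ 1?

1

φ = 0, ψ = 0 ↦ 0  <
φ = 0, ψ = 1/2 ↦ 1/2  <
φ = 0, ψ = 1 ↦ 1  ≥
φ = 1/2, ψ = 0 ↦ 0  <
φ = 1/2, ψ = 1/2 ↦ 1/2  <
φ = 1/2, ψ = 1 ↦ 1/2  <
φ = 1, ψ = 0 ↦ 0  <
φ = 1, ψ = 1/2 ↦ 1/2  <
φ = 1, ψ = 1 ↦ 0  <
So 1 of the 9 assignments meets the threshold.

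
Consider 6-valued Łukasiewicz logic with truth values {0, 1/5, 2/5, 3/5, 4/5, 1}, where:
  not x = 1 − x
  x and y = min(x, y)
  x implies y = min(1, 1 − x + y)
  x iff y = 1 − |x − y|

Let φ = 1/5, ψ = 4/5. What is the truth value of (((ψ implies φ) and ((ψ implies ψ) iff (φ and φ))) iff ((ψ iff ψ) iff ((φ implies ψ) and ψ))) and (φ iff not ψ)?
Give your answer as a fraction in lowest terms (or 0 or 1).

2/5

ψ implies φ = 4/5 implies 1/5 = 2/5
ψ implies ψ = 4/5 implies 4/5 = 1
φ and φ = 1/5 and 1/5 = 1/5
(ψ implies ψ) iff (φ and φ) = 1 iff 1/5 = 1/5
(ψ implies φ) and ((ψ implies ψ) iff (φ and φ)) = 2/5 and 1/5 = 1/5
ψ iff ψ = 4/5 iff 4/5 = 1
φ implies ψ = 1/5 implies 4/5 = 1
(φ implies ψ) and ψ = 1 and 4/5 = 4/5
(ψ iff ψ) iff ((φ implies ψ) and ψ) = 1 iff 4/5 = 4/5
((ψ implies φ) and ((ψ implies ψ) iff (φ and φ))) iff ((ψ iff ψ) iff ((φ implies ψ) and ψ)) = 1/5 iff 4/5 = 2/5
not ψ = not 4/5 = 1/5
φ iff not ψ = 1/5 iff 1/5 = 1
(((ψ implies φ) and ((ψ implies ψ) iff (φ and φ))) iff ((ψ iff ψ) iff ((φ implies ψ) and ψ))) and (φ iff not ψ) = 2/5 and 1 = 2/5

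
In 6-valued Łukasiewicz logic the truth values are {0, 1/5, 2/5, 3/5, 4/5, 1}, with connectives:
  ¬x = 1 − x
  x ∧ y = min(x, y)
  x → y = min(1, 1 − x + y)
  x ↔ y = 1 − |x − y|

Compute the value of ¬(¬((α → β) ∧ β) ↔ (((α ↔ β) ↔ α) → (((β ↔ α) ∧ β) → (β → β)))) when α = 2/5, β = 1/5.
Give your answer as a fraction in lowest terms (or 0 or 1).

1/5

α → β = 2/5 → 1/5 = 4/5
(α → β) ∧ β = 4/5 ∧ 1/5 = 1/5
¬((α → β) ∧ β) = ¬1/5 = 4/5
α ↔ β = 2/5 ↔ 1/5 = 4/5
(α ↔ β) ↔ α = 4/5 ↔ 2/5 = 3/5
β ↔ α = 1/5 ↔ 2/5 = 4/5
(β ↔ α) ∧ β = 4/5 ∧ 1/5 = 1/5
β → β = 1/5 → 1/5 = 1
((β ↔ α) ∧ β) → (β → β) = 1/5 → 1 = 1
((α ↔ β) ↔ α) → (((β ↔ α) ∧ β) → (β → β)) = 3/5 → 1 = 1
¬((α → β) ∧ β) ↔ (((α ↔ β) ↔ α) → (((β ↔ α) ∧ β) → (β → β))) = 4/5 ↔ 1 = 4/5
¬(¬((α → β) ∧ β) ↔ (((α ↔ β) ↔ α) → (((β ↔ α) ∧ β) → (β → β)))) = ¬4/5 = 1/5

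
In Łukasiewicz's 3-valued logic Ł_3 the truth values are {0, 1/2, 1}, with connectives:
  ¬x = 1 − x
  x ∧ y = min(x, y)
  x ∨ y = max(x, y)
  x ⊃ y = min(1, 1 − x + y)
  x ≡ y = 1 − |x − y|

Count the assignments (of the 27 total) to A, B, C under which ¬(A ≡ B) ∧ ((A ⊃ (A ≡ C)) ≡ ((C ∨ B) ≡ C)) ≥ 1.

value 1: 2 assignments (counts)
value 1/2: 13 assignments
value 0: 12 assignments
So 2 of the 27 assignments meet the threshold.

2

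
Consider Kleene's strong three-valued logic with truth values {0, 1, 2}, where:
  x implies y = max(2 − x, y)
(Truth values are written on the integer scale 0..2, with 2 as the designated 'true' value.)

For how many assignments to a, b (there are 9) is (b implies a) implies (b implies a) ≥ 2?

6

a = 0, b = 0 ↦ 2  ≥
a = 0, b = 1 ↦ 1  <
a = 0, b = 2 ↦ 2  ≥
a = 1, b = 0 ↦ 2  ≥
a = 1, b = 1 ↦ 1  <
a = 1, b = 2 ↦ 1  <
a = 2, b = 0 ↦ 2  ≥
a = 2, b = 1 ↦ 2  ≥
a = 2, b = 2 ↦ 2  ≥
So 6 of the 9 assignments meet the threshold.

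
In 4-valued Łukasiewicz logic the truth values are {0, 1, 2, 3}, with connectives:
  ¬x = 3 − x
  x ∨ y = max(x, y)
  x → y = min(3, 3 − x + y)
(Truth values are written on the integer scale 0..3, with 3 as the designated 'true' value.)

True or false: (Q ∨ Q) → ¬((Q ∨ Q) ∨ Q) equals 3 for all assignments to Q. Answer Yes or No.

Counterexample: take Q = 2.
Q ∨ Q = 2 ∨ 2 = 2
(Q ∨ Q) ∨ Q = 2 ∨ 2 = 2
¬((Q ∨ Q) ∨ Q) = ¬2 = 1
(Q ∨ Q) → ¬((Q ∨ Q) ∨ Q) = 2 → 1 = 2
This gives 2 ≠ 3.

No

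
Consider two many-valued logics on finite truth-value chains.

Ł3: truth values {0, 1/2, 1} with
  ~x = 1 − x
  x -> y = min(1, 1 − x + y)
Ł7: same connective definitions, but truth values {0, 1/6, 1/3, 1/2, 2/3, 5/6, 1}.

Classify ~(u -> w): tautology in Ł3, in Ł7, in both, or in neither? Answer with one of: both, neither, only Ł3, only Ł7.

neither

In Ł3: at u = 0, w = 0 the value is 0 — not a tautology.
In Ł7: at u = 0, w = 0 the value is 0 — not a tautology.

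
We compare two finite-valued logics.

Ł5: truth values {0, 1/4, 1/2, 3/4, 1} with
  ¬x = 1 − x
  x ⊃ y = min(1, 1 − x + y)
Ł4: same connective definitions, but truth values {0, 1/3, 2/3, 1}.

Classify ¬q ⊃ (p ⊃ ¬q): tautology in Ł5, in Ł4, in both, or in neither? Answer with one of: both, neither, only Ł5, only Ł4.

both

In Ł5: every assignment gives 1 — tautology.
In Ł4: every assignment gives 1 — tautology.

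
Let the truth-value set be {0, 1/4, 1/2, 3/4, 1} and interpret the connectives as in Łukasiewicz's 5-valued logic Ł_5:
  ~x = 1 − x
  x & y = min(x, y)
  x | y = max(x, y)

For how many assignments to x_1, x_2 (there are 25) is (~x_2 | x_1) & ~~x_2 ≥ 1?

value 1: 1 assignment (counts)
value 3/4: 3 assignments
value 1/2: 7 assignments
value 1/4: 8 assignments
value 0: 6 assignments
So 1 of the 25 assignments meets the threshold.

1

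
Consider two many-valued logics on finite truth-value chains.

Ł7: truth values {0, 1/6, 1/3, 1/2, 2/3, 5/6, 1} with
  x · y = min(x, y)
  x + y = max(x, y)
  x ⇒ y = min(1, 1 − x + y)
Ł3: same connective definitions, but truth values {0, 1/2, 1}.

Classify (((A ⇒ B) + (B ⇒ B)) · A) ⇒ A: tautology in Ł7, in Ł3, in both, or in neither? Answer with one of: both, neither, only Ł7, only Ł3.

In Ł7: every assignment gives 1 — tautology.
In Ł3: every assignment gives 1 — tautology.

both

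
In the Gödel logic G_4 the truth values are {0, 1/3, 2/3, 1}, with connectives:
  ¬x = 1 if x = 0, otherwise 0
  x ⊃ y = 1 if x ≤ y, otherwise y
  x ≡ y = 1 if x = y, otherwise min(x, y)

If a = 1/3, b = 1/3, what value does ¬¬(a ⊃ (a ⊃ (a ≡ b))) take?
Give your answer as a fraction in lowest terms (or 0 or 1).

1

a ≡ b = 1/3 ≡ 1/3 = 1
a ⊃ (a ≡ b) = 1/3 ⊃ 1 = 1
a ⊃ (a ⊃ (a ≡ b)) = 1/3 ⊃ 1 = 1
¬(a ⊃ (a ⊃ (a ≡ b))) = ¬1 = 0
¬¬(a ⊃ (a ⊃ (a ≡ b))) = ¬0 = 1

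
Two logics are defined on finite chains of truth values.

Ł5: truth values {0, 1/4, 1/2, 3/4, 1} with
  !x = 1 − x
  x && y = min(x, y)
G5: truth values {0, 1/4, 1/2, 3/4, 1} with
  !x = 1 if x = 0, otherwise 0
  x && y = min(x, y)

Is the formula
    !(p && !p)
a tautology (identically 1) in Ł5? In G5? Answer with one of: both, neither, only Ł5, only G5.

In Ł5: at p = 1/4 the value is 3/4 — not a tautology.
In G5: every assignment gives 1 — tautology.

only G5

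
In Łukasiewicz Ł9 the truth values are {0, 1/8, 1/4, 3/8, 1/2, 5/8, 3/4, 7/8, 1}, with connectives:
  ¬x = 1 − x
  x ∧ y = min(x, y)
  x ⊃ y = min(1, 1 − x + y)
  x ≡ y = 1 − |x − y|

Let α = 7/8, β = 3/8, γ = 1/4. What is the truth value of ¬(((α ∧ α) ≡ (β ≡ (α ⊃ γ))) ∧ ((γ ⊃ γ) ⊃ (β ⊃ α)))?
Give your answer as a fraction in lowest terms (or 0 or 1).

1/8

α ∧ α = 7/8 ∧ 7/8 = 7/8
α ⊃ γ = 7/8 ⊃ 1/4 = 3/8
β ≡ (α ⊃ γ) = 3/8 ≡ 3/8 = 1
(α ∧ α) ≡ (β ≡ (α ⊃ γ)) = 7/8 ≡ 1 = 7/8
γ ⊃ γ = 1/4 ⊃ 1/4 = 1
β ⊃ α = 3/8 ⊃ 7/8 = 1
(γ ⊃ γ) ⊃ (β ⊃ α) = 1 ⊃ 1 = 1
((α ∧ α) ≡ (β ≡ (α ⊃ γ))) ∧ ((γ ⊃ γ) ⊃ (β ⊃ α)) = 7/8 ∧ 1 = 7/8
¬(((α ∧ α) ≡ (β ≡ (α ⊃ γ))) ∧ ((γ ⊃ γ) ⊃ (β ⊃ α))) = ¬7/8 = 1/8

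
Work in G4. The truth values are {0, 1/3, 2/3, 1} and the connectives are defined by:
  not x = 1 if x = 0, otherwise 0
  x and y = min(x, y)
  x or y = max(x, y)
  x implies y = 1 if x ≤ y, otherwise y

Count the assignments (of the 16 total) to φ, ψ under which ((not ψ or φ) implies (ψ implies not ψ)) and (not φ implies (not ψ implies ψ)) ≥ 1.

φ = 0, ψ = 0 ↦ 0  <
φ = 0, ψ = 1/3 ↦ 1  ≥
φ = 0, ψ = 2/3 ↦ 1  ≥
φ = 0, ψ = 1 ↦ 1  ≥
φ = 1/3, ψ = 0 ↦ 1  ≥
φ = 1/3, ψ = 1/3 ↦ 0  <
φ = 1/3, ψ = 2/3 ↦ 0  <
φ = 1/3, ψ = 1 ↦ 0  <
φ = 2/3, ψ = 0 ↦ 1  ≥
φ = 2/3, ψ = 1/3 ↦ 0  <
φ = 2/3, ψ = 2/3 ↦ 0  <
φ = 2/3, ψ = 1 ↦ 0  <
φ = 1, ψ = 0 ↦ 1  ≥
φ = 1, ψ = 1/3 ↦ 0  <
φ = 1, ψ = 2/3 ↦ 0  <
φ = 1, ψ = 1 ↦ 0  <
So 6 of the 16 assignments meet the threshold.

6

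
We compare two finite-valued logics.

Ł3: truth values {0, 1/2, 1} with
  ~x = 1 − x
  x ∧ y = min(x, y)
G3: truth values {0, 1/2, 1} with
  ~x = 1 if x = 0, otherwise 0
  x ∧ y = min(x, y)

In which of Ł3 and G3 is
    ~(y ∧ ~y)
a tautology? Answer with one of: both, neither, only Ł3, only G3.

only G3

In Ł3: at y = 1/2 the value is 1/2 — not a tautology.
In G3: every assignment gives 1 — tautology.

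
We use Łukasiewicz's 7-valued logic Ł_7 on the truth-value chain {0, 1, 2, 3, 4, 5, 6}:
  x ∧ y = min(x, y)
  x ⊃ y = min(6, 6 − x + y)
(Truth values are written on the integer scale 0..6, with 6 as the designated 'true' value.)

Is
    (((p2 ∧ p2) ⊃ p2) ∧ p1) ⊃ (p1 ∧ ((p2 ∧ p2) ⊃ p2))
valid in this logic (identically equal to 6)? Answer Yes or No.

Yes

At p1 = 0, p2 = 4, for instance:
p2 ∧ p2 = 4 ∧ 4 = 4
(p2 ∧ p2) ⊃ p2 = 4 ⊃ 4 = 6
((p2 ∧ p2) ⊃ p2) ∧ p1 = 6 ∧ 0 = 0
p1 ∧ ((p2 ∧ p2) ⊃ p2) = 0 ∧ 6 = 0
(((p2 ∧ p2) ⊃ p2) ∧ p1) ⊃ (p1 ∧ ((p2 ∧ p2) ⊃ p2)) = 0 ⊃ 0 = 6
and checking the remaining 48 assignments likewise gives ≥ 6 in every case.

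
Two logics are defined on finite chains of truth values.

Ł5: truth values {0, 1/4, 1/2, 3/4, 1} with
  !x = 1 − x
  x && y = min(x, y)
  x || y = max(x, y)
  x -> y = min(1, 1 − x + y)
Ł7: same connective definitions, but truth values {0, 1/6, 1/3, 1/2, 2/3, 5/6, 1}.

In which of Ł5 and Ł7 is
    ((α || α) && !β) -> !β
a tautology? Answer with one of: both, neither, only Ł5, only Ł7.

both

In Ł5: every assignment gives 1 — tautology.
In Ł7: every assignment gives 1 — tautology.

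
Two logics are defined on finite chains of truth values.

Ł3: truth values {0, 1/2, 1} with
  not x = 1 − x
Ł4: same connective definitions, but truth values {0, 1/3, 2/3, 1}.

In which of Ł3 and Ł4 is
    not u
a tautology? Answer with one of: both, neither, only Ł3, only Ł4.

In Ł3: at u = 1/2 the value is 1/2 — not a tautology.
In Ł4: at u = 1/3 the value is 2/3 — not a tautology.

neither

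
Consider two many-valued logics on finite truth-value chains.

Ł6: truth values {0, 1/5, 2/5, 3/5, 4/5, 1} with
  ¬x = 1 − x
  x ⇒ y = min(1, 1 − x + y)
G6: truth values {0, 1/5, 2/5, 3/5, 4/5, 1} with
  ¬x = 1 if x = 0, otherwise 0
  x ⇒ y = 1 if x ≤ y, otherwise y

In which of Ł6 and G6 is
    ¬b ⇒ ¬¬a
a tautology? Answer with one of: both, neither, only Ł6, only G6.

In Ł6: at a = 0, b = 0 the value is 0 — not a tautology.
In G6: at a = 0, b = 0 the value is 0 — not a tautology.

neither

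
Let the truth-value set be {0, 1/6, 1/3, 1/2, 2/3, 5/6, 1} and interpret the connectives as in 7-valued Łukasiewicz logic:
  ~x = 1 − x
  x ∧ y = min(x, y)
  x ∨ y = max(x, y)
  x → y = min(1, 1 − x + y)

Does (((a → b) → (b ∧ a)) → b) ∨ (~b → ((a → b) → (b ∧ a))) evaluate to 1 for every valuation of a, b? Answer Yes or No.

Counterexample: take a = 1/6, b = 0.
a → b = 1/6 → 0 = 5/6
b ∧ a = 0 ∧ 1/6 = 0
(a → b) → (b ∧ a) = 5/6 → 0 = 1/6
((a → b) → (b ∧ a)) → b = 1/6 → 0 = 5/6
~b = ~0 = 1
a → b = 1/6 → 0 = 5/6
b ∧ a = 0 ∧ 1/6 = 0
(a → b) → (b ∧ a) = 5/6 → 0 = 1/6
~b → ((a → b) → (b ∧ a)) = 1 → 1/6 = 1/6
(((a → b) → (b ∧ a)) → b) ∨ (~b → ((a → b) → (b ∧ a))) = 5/6 ∨ 1/6 = 5/6
This gives 5/6 ≠ 1.

No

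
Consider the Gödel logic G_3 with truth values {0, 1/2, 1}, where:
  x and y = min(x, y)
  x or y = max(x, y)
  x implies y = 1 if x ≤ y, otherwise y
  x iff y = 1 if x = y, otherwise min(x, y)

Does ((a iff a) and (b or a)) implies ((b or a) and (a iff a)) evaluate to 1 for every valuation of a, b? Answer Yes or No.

Yes

a = 0, b = 0 ↦ 1
a = 0, b = 1/2 ↦ 1
a = 0, b = 1 ↦ 1
a = 1/2, b = 0 ↦ 1
a = 1/2, b = 1/2 ↦ 1
a = 1/2, b = 1 ↦ 1
a = 1, b = 0 ↦ 1
a = 1, b = 1/2 ↦ 1
a = 1, b = 1 ↦ 1
Every assignment gives a value ≥ 1.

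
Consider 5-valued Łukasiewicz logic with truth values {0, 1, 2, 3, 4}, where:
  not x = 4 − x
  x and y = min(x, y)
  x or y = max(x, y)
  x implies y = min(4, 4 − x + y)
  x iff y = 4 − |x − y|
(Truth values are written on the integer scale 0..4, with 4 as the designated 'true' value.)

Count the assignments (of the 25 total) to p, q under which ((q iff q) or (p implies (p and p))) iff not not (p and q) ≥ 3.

4

value 4: 1 assignment (counts)
value 3: 3 assignments (counts)
value 2: 5 assignments
value 1: 7 assignments
value 0: 9 assignments
So 4 of the 25 assignments meet the threshold.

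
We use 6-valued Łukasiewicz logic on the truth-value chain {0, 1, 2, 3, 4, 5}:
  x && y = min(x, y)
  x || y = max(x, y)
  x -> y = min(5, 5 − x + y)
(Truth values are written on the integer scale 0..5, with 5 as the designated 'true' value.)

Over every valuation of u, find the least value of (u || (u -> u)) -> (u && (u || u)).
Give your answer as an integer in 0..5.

Take u = 0:
u -> u = 0 -> 0 = 5
u || (u -> u) = 0 || 5 = 5
u || u = 0 || 0 = 0
u && (u || u) = 0 && 0 = 0
(u || (u -> u)) -> (u && (u || u)) = 5 -> 0 = 0
No assignment yields a value below 0, so this is the minimum.

0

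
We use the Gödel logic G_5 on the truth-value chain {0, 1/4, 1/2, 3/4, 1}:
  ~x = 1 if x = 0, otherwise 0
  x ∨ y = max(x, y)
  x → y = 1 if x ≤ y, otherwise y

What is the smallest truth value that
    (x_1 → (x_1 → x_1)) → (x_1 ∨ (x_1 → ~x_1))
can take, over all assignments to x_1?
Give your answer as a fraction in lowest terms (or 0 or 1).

Take x_1 = 1/4:
x_1 → x_1 = 1/4 → 1/4 = 1
x_1 → (x_1 → x_1) = 1/4 → 1 = 1
~x_1 = ~1/4 = 0
x_1 → ~x_1 = 1/4 → 0 = 0
x_1 ∨ (x_1 → ~x_1) = 1/4 ∨ 0 = 1/4
(x_1 → (x_1 → x_1)) → (x_1 ∨ (x_1 → ~x_1)) = 1 → 1/4 = 1/4
No assignment yields a value below 1/4, so this is the minimum.

1/4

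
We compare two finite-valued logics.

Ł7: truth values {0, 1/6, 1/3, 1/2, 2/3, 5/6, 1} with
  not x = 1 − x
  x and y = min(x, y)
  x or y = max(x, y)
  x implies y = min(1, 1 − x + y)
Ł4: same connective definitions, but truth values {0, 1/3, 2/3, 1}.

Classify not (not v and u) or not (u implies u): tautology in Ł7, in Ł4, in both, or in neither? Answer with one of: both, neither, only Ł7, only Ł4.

neither

In Ł7: at u = 1/6, v = 0 the value is 5/6 — not a tautology.
In Ł4: at u = 1/3, v = 0 the value is 2/3 — not a tautology.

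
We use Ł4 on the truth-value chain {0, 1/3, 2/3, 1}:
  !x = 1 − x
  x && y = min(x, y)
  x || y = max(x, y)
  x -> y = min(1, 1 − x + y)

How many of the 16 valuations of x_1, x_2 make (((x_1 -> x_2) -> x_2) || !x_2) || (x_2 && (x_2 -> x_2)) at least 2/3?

16

x_1 = 0, x_2 = 0 ↦ 1  ≥
x_1 = 0, x_2 = 1/3 ↦ 2/3  ≥
x_1 = 0, x_2 = 2/3 ↦ 2/3  ≥
x_1 = 0, x_2 = 1 ↦ 1  ≥
x_1 = 1/3, x_2 = 0 ↦ 1  ≥
x_1 = 1/3, x_2 = 1/3 ↦ 2/3  ≥
x_1 = 1/3, x_2 = 2/3 ↦ 2/3  ≥
x_1 = 1/3, x_2 = 1 ↦ 1  ≥
x_1 = 2/3, x_2 = 0 ↦ 1  ≥
x_1 = 2/3, x_2 = 1/3 ↦ 2/3  ≥
x_1 = 2/3, x_2 = 2/3 ↦ 2/3  ≥
x_1 = 2/3, x_2 = 1 ↦ 1  ≥
x_1 = 1, x_2 = 0 ↦ 1  ≥
x_1 = 1, x_2 = 1/3 ↦ 1  ≥
x_1 = 1, x_2 = 2/3 ↦ 1  ≥
x_1 = 1, x_2 = 1 ↦ 1  ≥
So 16 of the 16 assignments meet the threshold.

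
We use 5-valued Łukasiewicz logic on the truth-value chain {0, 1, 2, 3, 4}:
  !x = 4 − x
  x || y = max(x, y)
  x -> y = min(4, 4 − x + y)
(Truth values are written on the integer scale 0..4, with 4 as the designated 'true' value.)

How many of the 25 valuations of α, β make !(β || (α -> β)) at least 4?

1

value 4: 1 assignment (counts)
value 3: 2 assignments
value 2: 3 assignments
value 1: 4 assignments
value 0: 15 assignments
So 1 of the 25 assignments meets the threshold.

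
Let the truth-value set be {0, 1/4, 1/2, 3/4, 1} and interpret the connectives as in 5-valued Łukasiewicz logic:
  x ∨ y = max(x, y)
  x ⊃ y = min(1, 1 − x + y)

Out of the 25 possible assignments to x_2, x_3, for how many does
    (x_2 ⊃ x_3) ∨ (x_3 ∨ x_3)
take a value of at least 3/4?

19

value 1: 15 assignments (counts)
value 3/4: 4 assignments (counts)
value 1/2: 3 assignments
value 1/4: 2 assignments
value 0: 1 assignment
So 19 of the 25 assignments meet the threshold.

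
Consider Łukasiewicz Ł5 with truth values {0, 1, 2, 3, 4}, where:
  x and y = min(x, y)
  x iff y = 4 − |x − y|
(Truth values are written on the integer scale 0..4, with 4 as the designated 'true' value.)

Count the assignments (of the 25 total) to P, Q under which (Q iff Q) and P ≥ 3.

value 4: 5 assignments (counts)
value 3: 5 assignments (counts)
value 2: 5 assignments
value 1: 5 assignments
value 0: 5 assignments
So 10 of the 25 assignments meet the threshold.

10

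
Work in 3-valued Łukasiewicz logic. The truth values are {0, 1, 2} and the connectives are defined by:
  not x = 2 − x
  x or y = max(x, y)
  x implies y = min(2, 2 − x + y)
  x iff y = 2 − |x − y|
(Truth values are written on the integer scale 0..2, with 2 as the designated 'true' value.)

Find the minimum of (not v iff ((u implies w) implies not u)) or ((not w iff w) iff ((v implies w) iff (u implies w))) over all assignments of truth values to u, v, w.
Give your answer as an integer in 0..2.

Take u = 0, v = 2, w = 2:
not v = not 2 = 0
u implies w = 0 implies 2 = 2
not u = not 0 = 2
(u implies w) implies not u = 2 implies 2 = 2
not v iff ((u implies w) implies not u) = 0 iff 2 = 0
not w = not 2 = 0
not w iff w = 0 iff 2 = 0
v implies w = 2 implies 2 = 2
u implies w = 0 implies 2 = 2
(v implies w) iff (u implies w) = 2 iff 2 = 2
(not w iff w) iff ((v implies w) iff (u implies w)) = 0 iff 2 = 0
(not v iff ((u implies w) implies not u)) or ((not w iff w) iff ((v implies w) iff (u implies w))) = 0 or 0 = 0
No assignment yields a value below 0, so this is the minimum.

0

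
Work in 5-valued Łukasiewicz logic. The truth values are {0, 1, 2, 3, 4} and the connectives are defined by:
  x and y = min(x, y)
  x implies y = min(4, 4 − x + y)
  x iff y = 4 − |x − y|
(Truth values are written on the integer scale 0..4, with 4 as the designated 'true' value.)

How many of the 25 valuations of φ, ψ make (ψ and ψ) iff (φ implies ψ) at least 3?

value 4: 9 assignments (counts)
value 3: 7 assignments (counts)
value 2: 5 assignments
value 1: 3 assignments
value 0: 1 assignment
So 16 of the 25 assignments meet the threshold.

16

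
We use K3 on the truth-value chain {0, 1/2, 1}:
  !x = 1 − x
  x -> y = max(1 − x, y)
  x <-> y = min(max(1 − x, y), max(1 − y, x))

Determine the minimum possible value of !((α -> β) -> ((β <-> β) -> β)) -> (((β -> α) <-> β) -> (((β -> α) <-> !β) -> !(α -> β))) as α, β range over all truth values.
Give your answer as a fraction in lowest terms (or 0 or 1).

Take α = 0, β = 1/2:
α -> β = 0 -> 1/2 = 1
β <-> β = 1/2 <-> 1/2 = 1/2
(β <-> β) -> β = 1/2 -> 1/2 = 1/2
(α -> β) -> ((β <-> β) -> β) = 1 -> 1/2 = 1/2
!((α -> β) -> ((β <-> β) -> β)) = !1/2 = 1/2
β -> α = 1/2 -> 0 = 1/2
(β -> α) <-> β = 1/2 <-> 1/2 = 1/2
β -> α = 1/2 -> 0 = 1/2
!β = !1/2 = 1/2
(β -> α) <-> !β = 1/2 <-> 1/2 = 1/2
α -> β = 0 -> 1/2 = 1
!(α -> β) = !1 = 0
((β -> α) <-> !β) -> !(α -> β) = 1/2 -> 0 = 1/2
((β -> α) <-> β) -> (((β -> α) <-> !β) -> !(α -> β)) = 1/2 -> 1/2 = 1/2
!((α -> β) -> ((β <-> β) -> β)) -> (((β -> α) <-> β) -> (((β -> α) <-> !β) -> !(α -> β))) = 1/2 -> 1/2 = 1/2
No assignment yields a value below 1/2, so this is the minimum.

1/2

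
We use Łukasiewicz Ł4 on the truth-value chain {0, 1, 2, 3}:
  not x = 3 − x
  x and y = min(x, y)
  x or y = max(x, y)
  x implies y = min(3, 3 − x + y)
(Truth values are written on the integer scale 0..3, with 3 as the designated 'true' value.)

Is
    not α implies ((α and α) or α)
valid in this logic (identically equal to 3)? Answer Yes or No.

Counterexample: take α = 0.
not α = not 0 = 3
α and α = 0 and 0 = 0
(α and α) or α = 0 or 0 = 0
not α implies ((α and α) or α) = 3 implies 0 = 0
This gives 0 ≠ 3.

No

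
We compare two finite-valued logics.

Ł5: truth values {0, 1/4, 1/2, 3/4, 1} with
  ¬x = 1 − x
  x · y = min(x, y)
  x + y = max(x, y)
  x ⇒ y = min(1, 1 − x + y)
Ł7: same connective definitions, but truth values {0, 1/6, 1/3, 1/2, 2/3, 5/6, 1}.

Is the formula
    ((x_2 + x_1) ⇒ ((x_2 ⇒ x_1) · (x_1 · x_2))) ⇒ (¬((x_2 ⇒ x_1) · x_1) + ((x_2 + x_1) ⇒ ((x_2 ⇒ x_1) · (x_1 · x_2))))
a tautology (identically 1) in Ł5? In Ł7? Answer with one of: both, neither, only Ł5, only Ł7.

both

In Ł5: every assignment gives 1 — tautology.
In Ł7: every assignment gives 1 — tautology.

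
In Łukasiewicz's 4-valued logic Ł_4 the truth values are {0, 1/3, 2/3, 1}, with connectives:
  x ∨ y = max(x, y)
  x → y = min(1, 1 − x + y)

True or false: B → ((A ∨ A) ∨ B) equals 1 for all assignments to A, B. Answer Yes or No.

Yes

A = 0, B = 0 ↦ 1
A = 0, B = 1/3 ↦ 1
A = 0, B = 2/3 ↦ 1
A = 0, B = 1 ↦ 1
A = 1/3, B = 0 ↦ 1
A = 1/3, B = 1/3 ↦ 1
A = 1/3, B = 2/3 ↦ 1
A = 1/3, B = 1 ↦ 1
A = 2/3, B = 0 ↦ 1
A = 2/3, B = 1/3 ↦ 1
A = 2/3, B = 2/3 ↦ 1
A = 2/3, B = 1 ↦ 1
A = 1, B = 0 ↦ 1
A = 1, B = 1/3 ↦ 1
A = 1, B = 2/3 ↦ 1
A = 1, B = 1 ↦ 1
Every assignment gives a value ≥ 1.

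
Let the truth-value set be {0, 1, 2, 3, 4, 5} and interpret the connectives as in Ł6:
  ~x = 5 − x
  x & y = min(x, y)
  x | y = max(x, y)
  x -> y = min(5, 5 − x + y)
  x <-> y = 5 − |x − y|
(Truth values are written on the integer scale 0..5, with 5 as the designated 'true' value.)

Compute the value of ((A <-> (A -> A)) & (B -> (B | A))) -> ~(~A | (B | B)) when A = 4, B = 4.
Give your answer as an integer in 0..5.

2

A -> A = 4 -> 4 = 5
A <-> (A -> A) = 4 <-> 5 = 4
B | A = 4 | 4 = 4
B -> (B | A) = 4 -> 4 = 5
(A <-> (A -> A)) & (B -> (B | A)) = 4 & 5 = 4
~A = ~4 = 1
B | B = 4 | 4 = 4
~A | (B | B) = 1 | 4 = 4
~(~A | (B | B)) = ~4 = 1
((A <-> (A -> A)) & (B -> (B | A))) -> ~(~A | (B | B)) = 4 -> 1 = 2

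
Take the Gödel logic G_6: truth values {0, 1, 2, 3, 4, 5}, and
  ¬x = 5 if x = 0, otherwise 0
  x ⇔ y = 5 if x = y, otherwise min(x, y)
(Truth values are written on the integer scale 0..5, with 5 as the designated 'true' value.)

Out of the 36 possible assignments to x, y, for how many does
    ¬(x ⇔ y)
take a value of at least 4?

10

value 5: 10 assignments (counts)
value 0: 26 assignments
So 10 of the 36 assignments meet the threshold.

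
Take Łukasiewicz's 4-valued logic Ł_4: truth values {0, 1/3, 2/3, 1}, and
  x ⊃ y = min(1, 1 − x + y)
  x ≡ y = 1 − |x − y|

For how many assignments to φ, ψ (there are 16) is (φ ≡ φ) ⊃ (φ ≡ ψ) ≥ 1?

4

φ = 0, ψ = 0 ↦ 1  ≥
φ = 0, ψ = 1/3 ↦ 2/3  <
φ = 0, ψ = 2/3 ↦ 1/3  <
φ = 0, ψ = 1 ↦ 0  <
φ = 1/3, ψ = 0 ↦ 2/3  <
φ = 1/3, ψ = 1/3 ↦ 1  ≥
φ = 1/3, ψ = 2/3 ↦ 2/3  <
φ = 1/3, ψ = 1 ↦ 1/3  <
φ = 2/3, ψ = 0 ↦ 1/3  <
φ = 2/3, ψ = 1/3 ↦ 2/3  <
φ = 2/3, ψ = 2/3 ↦ 1  ≥
φ = 2/3, ψ = 1 ↦ 2/3  <
φ = 1, ψ = 0 ↦ 0  <
φ = 1, ψ = 1/3 ↦ 1/3  <
φ = 1, ψ = 2/3 ↦ 2/3  <
φ = 1, ψ = 1 ↦ 1  ≥
So 4 of the 16 assignments meet the threshold.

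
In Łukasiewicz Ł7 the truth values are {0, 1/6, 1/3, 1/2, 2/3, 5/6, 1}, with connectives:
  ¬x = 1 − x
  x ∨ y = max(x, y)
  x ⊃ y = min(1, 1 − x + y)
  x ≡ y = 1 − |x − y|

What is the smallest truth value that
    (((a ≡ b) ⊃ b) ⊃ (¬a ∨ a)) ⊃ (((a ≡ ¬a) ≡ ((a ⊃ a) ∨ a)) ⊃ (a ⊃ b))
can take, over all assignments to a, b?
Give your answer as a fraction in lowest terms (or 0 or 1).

1/2

Take a = 1/2, b = 0:
a ≡ b = 1/2 ≡ 0 = 1/2
(a ≡ b) ⊃ b = 1/2 ⊃ 0 = 1/2
¬a = ¬1/2 = 1/2
¬a ∨ a = 1/2 ∨ 1/2 = 1/2
((a ≡ b) ⊃ b) ⊃ (¬a ∨ a) = 1/2 ⊃ 1/2 = 1
¬a = ¬1/2 = 1/2
a ≡ ¬a = 1/2 ≡ 1/2 = 1
a ⊃ a = 1/2 ⊃ 1/2 = 1
(a ⊃ a) ∨ a = 1 ∨ 1/2 = 1
(a ≡ ¬a) ≡ ((a ⊃ a) ∨ a) = 1 ≡ 1 = 1
a ⊃ b = 1/2 ⊃ 0 = 1/2
((a ≡ ¬a) ≡ ((a ⊃ a) ∨ a)) ⊃ (a ⊃ b) = 1 ⊃ 1/2 = 1/2
(((a ≡ b) ⊃ b) ⊃ (¬a ∨ a)) ⊃ (((a ≡ ¬a) ≡ ((a ⊃ a) ∨ a)) ⊃ (a ⊃ b)) = 1 ⊃ 1/2 = 1/2
No assignment yields a value below 1/2, so this is the minimum.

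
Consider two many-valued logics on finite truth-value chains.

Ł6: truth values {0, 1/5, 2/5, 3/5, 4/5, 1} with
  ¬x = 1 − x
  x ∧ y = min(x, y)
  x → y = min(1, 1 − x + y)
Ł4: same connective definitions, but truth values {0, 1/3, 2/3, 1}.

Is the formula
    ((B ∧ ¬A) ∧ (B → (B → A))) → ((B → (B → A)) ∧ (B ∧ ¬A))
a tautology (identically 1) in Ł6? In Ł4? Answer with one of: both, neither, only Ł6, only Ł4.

both

In Ł6: every assignment gives 1 — tautology.
In Ł4: every assignment gives 1 — tautology.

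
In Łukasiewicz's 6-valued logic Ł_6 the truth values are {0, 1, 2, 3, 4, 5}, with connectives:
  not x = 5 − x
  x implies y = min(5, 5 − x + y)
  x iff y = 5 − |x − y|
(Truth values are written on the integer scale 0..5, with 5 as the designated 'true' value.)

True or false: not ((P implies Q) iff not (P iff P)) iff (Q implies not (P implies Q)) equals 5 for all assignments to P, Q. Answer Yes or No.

No

Counterexample: take P = 0, Q = 1.
P implies Q = 0 implies 1 = 5
P iff P = 0 iff 0 = 5
not (P iff P) = not 5 = 0
(P implies Q) iff not (P iff P) = 5 iff 0 = 0
not ((P implies Q) iff not (P iff P)) = not 0 = 5
P implies Q = 0 implies 1 = 5
not (P implies Q) = not 5 = 0
Q implies not (P implies Q) = 1 implies 0 = 4
not ((P implies Q) iff not (P iff P)) iff (Q implies not (P implies Q)) = 5 iff 4 = 4
This gives 4 ≠ 5.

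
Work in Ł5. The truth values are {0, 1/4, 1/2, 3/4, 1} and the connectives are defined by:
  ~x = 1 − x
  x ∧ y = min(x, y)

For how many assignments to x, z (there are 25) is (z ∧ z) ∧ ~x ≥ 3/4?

4

value 1: 1 assignment (counts)
value 3/4: 3 assignments (counts)
value 1/2: 5 assignments
value 1/4: 7 assignments
value 0: 9 assignments
So 4 of the 25 assignments meet the threshold.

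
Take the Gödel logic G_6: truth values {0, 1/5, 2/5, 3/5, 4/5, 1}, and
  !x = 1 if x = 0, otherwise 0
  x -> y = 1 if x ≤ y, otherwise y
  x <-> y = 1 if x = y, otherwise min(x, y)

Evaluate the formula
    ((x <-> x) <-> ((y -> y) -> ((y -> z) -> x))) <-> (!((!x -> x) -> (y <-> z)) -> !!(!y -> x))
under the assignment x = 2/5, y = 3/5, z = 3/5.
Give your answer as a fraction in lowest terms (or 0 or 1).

2/5

x <-> x = 2/5 <-> 2/5 = 1
y -> y = 3/5 -> 3/5 = 1
y -> z = 3/5 -> 3/5 = 1
(y -> z) -> x = 1 -> 2/5 = 2/5
(y -> y) -> ((y -> z) -> x) = 1 -> 2/5 = 2/5
(x <-> x) <-> ((y -> y) -> ((y -> z) -> x)) = 1 <-> 2/5 = 2/5
!x = !2/5 = 0
!x -> x = 0 -> 2/5 = 1
y <-> z = 3/5 <-> 3/5 = 1
(!x -> x) -> (y <-> z) = 1 -> 1 = 1
!((!x -> x) -> (y <-> z)) = !1 = 0
!y = !3/5 = 0
!y -> x = 0 -> 2/5 = 1
!(!y -> x) = !1 = 0
!!(!y -> x) = !0 = 1
!((!x -> x) -> (y <-> z)) -> !!(!y -> x) = 0 -> 1 = 1
((x <-> x) <-> ((y -> y) -> ((y -> z) -> x))) <-> (!((!x -> x) -> (y <-> z)) -> !!(!y -> x)) = 2/5 <-> 1 = 2/5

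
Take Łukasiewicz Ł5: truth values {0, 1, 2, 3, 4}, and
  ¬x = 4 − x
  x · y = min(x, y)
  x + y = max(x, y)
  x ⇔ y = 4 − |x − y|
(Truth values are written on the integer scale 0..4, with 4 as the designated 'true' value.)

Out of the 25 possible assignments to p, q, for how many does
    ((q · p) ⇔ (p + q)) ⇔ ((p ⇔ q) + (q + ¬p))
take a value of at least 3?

20

value 4: 17 assignments (counts)
value 3: 3 assignments (counts)
value 2: 2 assignments
value 1: 2 assignments
value 0: 1 assignment
So 20 of the 25 assignments meet the threshold.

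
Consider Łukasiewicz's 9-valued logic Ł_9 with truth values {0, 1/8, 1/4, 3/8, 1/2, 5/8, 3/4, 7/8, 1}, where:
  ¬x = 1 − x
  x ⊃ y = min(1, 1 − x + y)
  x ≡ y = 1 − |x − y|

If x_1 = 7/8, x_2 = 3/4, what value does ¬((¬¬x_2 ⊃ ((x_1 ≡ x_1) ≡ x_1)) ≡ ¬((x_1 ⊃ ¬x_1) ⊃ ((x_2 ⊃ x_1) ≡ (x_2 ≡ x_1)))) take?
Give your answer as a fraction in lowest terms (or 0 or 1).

1

¬x_2 = ¬3/4 = 1/4
¬¬x_2 = ¬1/4 = 3/4
x_1 ≡ x_1 = 7/8 ≡ 7/8 = 1
(x_1 ≡ x_1) ≡ x_1 = 1 ≡ 7/8 = 7/8
¬¬x_2 ⊃ ((x_1 ≡ x_1) ≡ x_1) = 3/4 ⊃ 7/8 = 1
¬x_1 = ¬7/8 = 1/8
x_1 ⊃ ¬x_1 = 7/8 ⊃ 1/8 = 1/4
x_2 ⊃ x_1 = 3/4 ⊃ 7/8 = 1
x_2 ≡ x_1 = 3/4 ≡ 7/8 = 7/8
(x_2 ⊃ x_1) ≡ (x_2 ≡ x_1) = 1 ≡ 7/8 = 7/8
(x_1 ⊃ ¬x_1) ⊃ ((x_2 ⊃ x_1) ≡ (x_2 ≡ x_1)) = 1/4 ⊃ 7/8 = 1
¬((x_1 ⊃ ¬x_1) ⊃ ((x_2 ⊃ x_1) ≡ (x_2 ≡ x_1))) = ¬1 = 0
(¬¬x_2 ⊃ ((x_1 ≡ x_1) ≡ x_1)) ≡ ¬((x_1 ⊃ ¬x_1) ⊃ ((x_2 ⊃ x_1) ≡ (x_2 ≡ x_1))) = 1 ≡ 0 = 0
¬((¬¬x_2 ⊃ ((x_1 ≡ x_1) ≡ x_1)) ≡ ¬((x_1 ⊃ ¬x_1) ⊃ ((x_2 ⊃ x_1) ≡ (x_2 ≡ x_1)))) = ¬0 = 1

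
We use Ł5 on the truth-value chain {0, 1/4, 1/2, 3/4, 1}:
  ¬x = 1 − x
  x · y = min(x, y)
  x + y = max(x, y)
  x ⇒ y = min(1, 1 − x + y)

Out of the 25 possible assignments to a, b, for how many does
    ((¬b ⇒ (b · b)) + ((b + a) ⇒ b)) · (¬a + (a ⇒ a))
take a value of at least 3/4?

20

value 1: 18 assignments (counts)
value 3/4: 2 assignments (counts)
value 1/2: 3 assignments
value 1/4: 1 assignment
value 0: 1 assignment
So 20 of the 25 assignments meet the threshold.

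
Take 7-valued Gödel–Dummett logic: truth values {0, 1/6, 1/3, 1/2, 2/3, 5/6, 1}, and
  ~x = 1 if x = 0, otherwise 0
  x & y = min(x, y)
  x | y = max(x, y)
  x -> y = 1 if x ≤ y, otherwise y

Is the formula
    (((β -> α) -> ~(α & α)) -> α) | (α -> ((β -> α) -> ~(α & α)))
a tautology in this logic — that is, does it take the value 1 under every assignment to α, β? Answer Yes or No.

At α = 1/6, β = 1, for instance:
β -> α = 1 -> 1/6 = 1/6
α & α = 1/6 & 1/6 = 1/6
~(α & α) = ~1/6 = 0
(β -> α) -> ~(α & α) = 1/6 -> 0 = 0
((β -> α) -> ~(α & α)) -> α = 0 -> 1/6 = 1
α -> ((β -> α) -> ~(α & α)) = 1/6 -> 0 = 0
(((β -> α) -> ~(α & α)) -> α) | (α -> ((β -> α) -> ~(α & α))) = 1 | 0 = 1
and checking the remaining 48 assignments likewise gives ≥ 1 in every case.

Yes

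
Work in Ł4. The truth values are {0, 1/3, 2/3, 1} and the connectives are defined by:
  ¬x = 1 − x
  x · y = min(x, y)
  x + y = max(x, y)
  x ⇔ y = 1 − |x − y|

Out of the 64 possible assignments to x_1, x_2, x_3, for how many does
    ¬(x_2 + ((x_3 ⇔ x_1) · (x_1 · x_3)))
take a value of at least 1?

7

value 1: 7 assignments (counts)
value 2/3: 17 assignments
value 1/3: 21 assignments
value 0: 19 assignments
So 7 of the 64 assignments meet the threshold.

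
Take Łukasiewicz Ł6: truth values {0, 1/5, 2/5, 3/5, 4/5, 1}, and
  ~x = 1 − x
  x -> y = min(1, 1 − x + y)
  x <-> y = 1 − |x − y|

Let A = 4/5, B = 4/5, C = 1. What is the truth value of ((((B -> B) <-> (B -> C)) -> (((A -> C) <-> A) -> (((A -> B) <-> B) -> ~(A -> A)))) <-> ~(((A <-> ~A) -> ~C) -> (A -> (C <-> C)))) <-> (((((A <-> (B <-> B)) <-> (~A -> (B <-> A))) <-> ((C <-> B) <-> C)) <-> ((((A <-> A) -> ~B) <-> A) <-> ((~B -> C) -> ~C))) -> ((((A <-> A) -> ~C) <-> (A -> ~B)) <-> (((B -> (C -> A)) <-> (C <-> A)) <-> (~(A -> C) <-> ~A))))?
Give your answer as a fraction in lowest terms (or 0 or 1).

B -> B = 4/5 -> 4/5 = 1
B -> C = 4/5 -> 1 = 1
(B -> B) <-> (B -> C) = 1 <-> 1 = 1
A -> C = 4/5 -> 1 = 1
(A -> C) <-> A = 1 <-> 4/5 = 4/5
A -> B = 4/5 -> 4/5 = 1
(A -> B) <-> B = 1 <-> 4/5 = 4/5
A -> A = 4/5 -> 4/5 = 1
~(A -> A) = ~1 = 0
((A -> B) <-> B) -> ~(A -> A) = 4/5 -> 0 = 1/5
((A -> C) <-> A) -> (((A -> B) <-> B) -> ~(A -> A)) = 4/5 -> 1/5 = 2/5
((B -> B) <-> (B -> C)) -> (((A -> C) <-> A) -> (((A -> B) <-> B) -> ~(A -> A))) = 1 -> 2/5 = 2/5
~A = ~4/5 = 1/5
A <-> ~A = 4/5 <-> 1/5 = 2/5
~C = ~1 = 0
(A <-> ~A) -> ~C = 2/5 -> 0 = 3/5
C <-> C = 1 <-> 1 = 1
A -> (C <-> C) = 4/5 -> 1 = 1
((A <-> ~A) -> ~C) -> (A -> (C <-> C)) = 3/5 -> 1 = 1
~(((A <-> ~A) -> ~C) -> (A -> (C <-> C))) = ~1 = 0
(((B -> B) <-> (B -> C)) -> (((A -> C) <-> A) -> (((A -> B) <-> B) -> ~(A -> A)))) <-> ~(((A <-> ~A) -> ~C) -> (A -> (C <-> C))) = 2/5 <-> 0 = 3/5
B <-> B = 4/5 <-> 4/5 = 1
A <-> (B <-> B) = 4/5 <-> 1 = 4/5
~A = ~4/5 = 1/5
B <-> A = 4/5 <-> 4/5 = 1
~A -> (B <-> A) = 1/5 -> 1 = 1
(A <-> (B <-> B)) <-> (~A -> (B <-> A)) = 4/5 <-> 1 = 4/5
C <-> B = 1 <-> 4/5 = 4/5
(C <-> B) <-> C = 4/5 <-> 1 = 4/5
((A <-> (B <-> B)) <-> (~A -> (B <-> A))) <-> ((C <-> B) <-> C) = 4/5 <-> 4/5 = 1
A <-> A = 4/5 <-> 4/5 = 1
~B = ~4/5 = 1/5
(A <-> A) -> ~B = 1 -> 1/5 = 1/5
((A <-> A) -> ~B) <-> A = 1/5 <-> 4/5 = 2/5
~B = ~4/5 = 1/5
~B -> C = 1/5 -> 1 = 1
~C = ~1 = 0
(~B -> C) -> ~C = 1 -> 0 = 0
(((A <-> A) -> ~B) <-> A) <-> ((~B -> C) -> ~C) = 2/5 <-> 0 = 3/5
(((A <-> (B <-> B)) <-> (~A -> (B <-> A))) <-> ((C <-> B) <-> C)) <-> ((((A <-> A) -> ~B) <-> A) <-> ((~B -> C) -> ~C)) = 1 <-> 3/5 = 3/5
A <-> A = 4/5 <-> 4/5 = 1
~C = ~1 = 0
(A <-> A) -> ~C = 1 -> 0 = 0
~B = ~4/5 = 1/5
A -> ~B = 4/5 -> 1/5 = 2/5
((A <-> A) -> ~C) <-> (A -> ~B) = 0 <-> 2/5 = 3/5
C -> A = 1 -> 4/5 = 4/5
B -> (C -> A) = 4/5 -> 4/5 = 1
C <-> A = 1 <-> 4/5 = 4/5
(B -> (C -> A)) <-> (C <-> A) = 1 <-> 4/5 = 4/5
A -> C = 4/5 -> 1 = 1
~(A -> C) = ~1 = 0
~A = ~4/5 = 1/5
~(A -> C) <-> ~A = 0 <-> 1/5 = 4/5
((B -> (C -> A)) <-> (C <-> A)) <-> (~(A -> C) <-> ~A) = 4/5 <-> 4/5 = 1
(((A <-> A) -> ~C) <-> (A -> ~B)) <-> (((B -> (C -> A)) <-> (C <-> A)) <-> (~(A -> C) <-> ~A)) = 3/5 <-> 1 = 3/5
((((A <-> (B <-> B)) <-> (~A -> (B <-> A))) <-> ((C <-> B) <-> C)) <-> ((((A <-> A) -> ~B) <-> A) <-> ((~B -> C) -> ~C))) -> ((((A <-> A) -> ~C) <-> (A -> ~B)) <-> (((B -> (C -> A)) <-> (C <-> A)) <-> (~(A -> C) <-> ~A))) = 3/5 -> 3/5 = 1
((((B -> B) <-> (B -> C)) -> (((A -> C) <-> A) -> (((A -> B) <-> B) -> ~(A -> A)))) <-> ~(((A <-> ~A) -> ~C) -> (A -> (C <-> C)))) <-> (((((A <-> (B <-> B)) <-> (~A -> (B <-> A))) <-> ((C <-> B) <-> C)) <-> ((((A <-> A) -> ~B) <-> A) <-> ((~B -> C) -> ~C))) -> ((((A <-> A) -> ~C) <-> (A -> ~B)) <-> (((B -> (C -> A)) <-> (C <-> A)) <-> (~(A -> C) <-> ~A)))) = 3/5 <-> 1 = 3/5

3/5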